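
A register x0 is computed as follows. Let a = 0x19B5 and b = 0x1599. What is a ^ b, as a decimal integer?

3116

0x19B5 = 1100110110101
0x1599 = 1010110011001
XOR → 0110000101100 = 3116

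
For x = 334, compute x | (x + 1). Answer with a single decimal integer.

x = 101001110 = 334
x + 1 = 101001111
OR    = 101001111 = 335
(x | (x + 1) sets the lowest cleared bit.)

335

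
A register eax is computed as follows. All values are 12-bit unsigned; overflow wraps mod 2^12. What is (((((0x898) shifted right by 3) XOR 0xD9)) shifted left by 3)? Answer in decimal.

3664

0x898 = 100010011000
→ shifted right by 3 → 000100010011 = 275
0xD9 = 000011011001
→ XOR → 000111001010 = 458
→ shifted left by 3 (mod 2^12) → 111001010000 = 3664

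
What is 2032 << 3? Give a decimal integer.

2032 = 00011111110000
shift left by 3 → 11111110000000 = 16256
(equivalently, 2032 × 2^3 = 2032 × 8)

16256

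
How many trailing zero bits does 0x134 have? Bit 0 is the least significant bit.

2

0x134 = 100110100
Trailing zeros: 2, so the lowest set bit is bit 2 (value 4).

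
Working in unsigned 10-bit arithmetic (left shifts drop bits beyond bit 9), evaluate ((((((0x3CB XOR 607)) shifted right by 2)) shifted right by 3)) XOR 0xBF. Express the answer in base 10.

0x3CB = 1111001011
607 = 1001011111
→ XOR → 0110010100 = 404
→ shifted right by 2 → 0001100101 = 101
→ shifted right by 3 → 0000001100 = 12
0xBF = 0010111111
→ XOR → 0010110011 = 179

179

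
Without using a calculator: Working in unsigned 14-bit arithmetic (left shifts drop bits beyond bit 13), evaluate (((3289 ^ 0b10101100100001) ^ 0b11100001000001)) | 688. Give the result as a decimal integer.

8121

3289 = 00110011011001
0b10101100100001 = 10101100100001
→ ^ → 10011111111000 = 10232
0b11100001000001 = 11100001000001
→ ^ → 01111110111001 = 8121
688 = 00001010110000
→ | → 01111110111001 = 8121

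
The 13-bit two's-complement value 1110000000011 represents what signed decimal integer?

pattern = 1110000000011 (MSB is 1 ⇒ negative)
Invert: 0001111111100, add 1 → 0001111111101 = 1021, so the value is -1021.
(Equivalently: 7171 - 2^13 = 7171 - 8192 = -1021.)

-1021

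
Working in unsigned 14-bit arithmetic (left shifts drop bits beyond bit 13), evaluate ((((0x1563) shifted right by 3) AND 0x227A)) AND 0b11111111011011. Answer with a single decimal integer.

520

0x1563 = 01010101100011
→ shifted right by 3 → 00001010101100 = 684
0x227A = 10001001111010
→ AND → 00001000101000 = 552
0b11111111011011 = 11111111011011
→ AND → 00001000001000 = 520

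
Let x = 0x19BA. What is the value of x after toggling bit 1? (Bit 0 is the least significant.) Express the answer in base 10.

6584

x = 01100110111010
bit 1 is currently 1; toggle it via x ^ (1 << 1) = x ^ 2
→ 01100110111000 = 6584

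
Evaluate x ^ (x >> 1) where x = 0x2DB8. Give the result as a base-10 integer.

x = 10110110111000 = 11704
x>>1 = 01011011011100
XOR  = 11101101100100 = 15204
(x ^ (x >> 1) gives the standard binary-reflected Gray code of x.)

15204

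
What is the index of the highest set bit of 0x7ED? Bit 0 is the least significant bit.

10

0x7ED = 11111101101
The topmost 1 is at position 10 (since 2^10 = 1024 ≤ 2029 < 2048).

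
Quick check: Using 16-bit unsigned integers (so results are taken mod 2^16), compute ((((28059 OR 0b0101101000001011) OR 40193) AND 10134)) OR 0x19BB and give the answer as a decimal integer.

28059 = 0110110110011011
0b0101101000001011 = 0101101000001011
→ OR → 0111111110011011 = 32667
40193 = 1001110100000001
→ OR → 1111111110011011 = 65435
10134 = 0010011110010110
→ AND → 0010011110010010 = 10130
0x19BB = 0001100110111011
→ OR → 0011111110111011 = 16315

16315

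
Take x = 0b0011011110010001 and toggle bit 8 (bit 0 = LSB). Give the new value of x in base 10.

13969

x = 0011011110010001
bit 8 is currently 1; toggle it via x ^ (1 << 8) = x ^ 256
→ 0011011010010001 = 13969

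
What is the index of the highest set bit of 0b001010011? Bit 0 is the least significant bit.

0b001010011 = 1010011
The topmost 1 is at position 6 (since 2^6 = 64 ≤ 83 < 128).

6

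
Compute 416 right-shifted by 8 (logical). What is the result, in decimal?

416 = 110100000
shift right by 8 → 000000001 = 1
(equivalently, floor(416 / 256))

1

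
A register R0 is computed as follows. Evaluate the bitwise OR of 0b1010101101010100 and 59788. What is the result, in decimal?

a = 1010101101010100
59788 = 1110100110001100
 OR → 1110101111011100 = 60380

60380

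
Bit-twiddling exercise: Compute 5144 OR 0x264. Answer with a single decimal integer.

5144 = 1010000011000
0x264 = 0001001100100
 OR → 1011001111100 = 5756

5756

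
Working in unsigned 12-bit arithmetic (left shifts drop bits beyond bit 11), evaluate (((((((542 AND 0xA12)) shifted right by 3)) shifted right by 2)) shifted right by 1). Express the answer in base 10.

542 = 001000011110
0xA12 = 101000010010
→ AND → 001000010010 = 530
→ shifted right by 3 → 000001000010 = 66
→ shifted right by 2 → 000000010000 = 16
→ shifted right by 1 → 000000001000 = 8

8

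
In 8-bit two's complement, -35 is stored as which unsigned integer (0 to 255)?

221

35 in 8 bits: 00100011
Invert: 11011100
Add 1:  11011101 = 221
(Check: 2^8 - 35 = 256 - 35 = 221.)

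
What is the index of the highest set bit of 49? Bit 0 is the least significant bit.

5

49 = 110001
The topmost 1 is at position 5 (since 2^5 = 32 ≤ 49 < 64).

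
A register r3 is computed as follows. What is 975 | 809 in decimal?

975 = 1111001111
809 = 1100101001
 OR → 1111101111 = 1007

1007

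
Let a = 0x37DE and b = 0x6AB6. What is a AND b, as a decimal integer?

0x37DE = 011011111011110
0x6AB6 = 110101010110110
AND → 010001010010110 = 8854

8854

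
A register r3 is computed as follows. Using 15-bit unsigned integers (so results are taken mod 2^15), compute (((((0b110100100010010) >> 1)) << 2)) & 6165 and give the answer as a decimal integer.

0b110100100010010 = 110100100010010
→ >> 1 → 011010010001001 = 13449
→ << 2 (mod 2^15) → 101001000100100 = 21028
6165 = 001100000010101
→ & → 001000000000100 = 4100

4100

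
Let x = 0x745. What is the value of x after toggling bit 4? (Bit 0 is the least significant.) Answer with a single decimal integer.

1877

x = 0000011101000101
bit 4 is currently 0; toggle it via x ^ (1 << 4) = x ^ 16
→ 0000011101010101 = 1877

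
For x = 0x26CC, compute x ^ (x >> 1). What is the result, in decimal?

x = 10011011001100 = 9932
x>>1 = 01001101100110
XOR  = 11010110101010 = 13738
(x ^ (x >> 1) gives the standard binary-reflected Gray code of x.)

13738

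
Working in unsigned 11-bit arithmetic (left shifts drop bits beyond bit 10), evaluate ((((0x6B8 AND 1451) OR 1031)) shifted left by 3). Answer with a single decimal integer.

0x6B8 = 11010111000
1451 = 10110101011
→ AND → 10010101000 = 1192
1031 = 10000000111
→ OR → 10010101111 = 1199
→ shifted left by 3 (mod 2^11) → 10101111000 = 1400

1400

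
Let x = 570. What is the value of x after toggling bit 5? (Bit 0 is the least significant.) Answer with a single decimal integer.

x = 01000111010
bit 5 is currently 1; toggle it via x ^ (1 << 5) = x ^ 32
→ 01000011010 = 538

538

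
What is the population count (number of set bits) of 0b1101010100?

5

n = 1101010100
Count the 1s: 1 + 1 + 1 + 1 + 1 = 5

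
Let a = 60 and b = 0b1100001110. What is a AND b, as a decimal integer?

12

60 = 0000111100
b = 1100001110
AND → 0000001100 = 12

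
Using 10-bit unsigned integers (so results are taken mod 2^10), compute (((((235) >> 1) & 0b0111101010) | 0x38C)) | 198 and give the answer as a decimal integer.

1006

235 = 0011101011
→ >> 1 → 0001110101 = 117
0b0111101010 = 0111101010
→ & → 0001100000 = 96
0x38C = 1110001100
→ | → 1111101100 = 1004
198 = 0011000110
→ | → 1111101110 = 1006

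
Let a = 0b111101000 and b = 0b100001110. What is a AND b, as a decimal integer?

a = 111101000
b = 100001110
AND → 100001000 = 264

264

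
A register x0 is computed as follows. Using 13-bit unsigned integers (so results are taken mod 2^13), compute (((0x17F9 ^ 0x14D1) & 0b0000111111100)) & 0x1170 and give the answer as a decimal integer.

288

0x17F9 = 1011111111001
0x14D1 = 1010011010001
→ ^ → 0001100101000 = 808
0b0000111111100 = 0000111111100
→ & → 0000100101000 = 296
0x1170 = 1000101110000
→ & → 0000100100000 = 288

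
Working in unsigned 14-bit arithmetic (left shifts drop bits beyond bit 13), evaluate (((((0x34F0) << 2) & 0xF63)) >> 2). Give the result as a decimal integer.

0x34F0 = 11010011110000
→ << 2 (mod 2^14) → 01001111000000 = 5056
0xF63 = 00111101100011
→ & → 00001101000000 = 832
→ >> 2 → 00000011010000 = 208

208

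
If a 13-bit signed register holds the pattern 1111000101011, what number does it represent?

pattern = 1111000101011 (MSB is 1 ⇒ negative)
Invert: 0000111010100, add 1 → 0000111010101 = 469, so the value is -469.
(Equivalently: 7723 - 2^13 = 7723 - 8192 = -469.)

-469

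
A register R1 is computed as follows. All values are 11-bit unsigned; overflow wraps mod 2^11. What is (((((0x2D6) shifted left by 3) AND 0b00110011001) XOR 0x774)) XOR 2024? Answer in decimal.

12

0x2D6 = 01011010110
→ shifted left by 3 (mod 2^11) → 11010110000 = 1712
0b00110011001 = 00110011001
→ AND → 00010010000 = 144
0x774 = 11101110100
→ XOR → 11111100100 = 2020
2024 = 11111101000
→ XOR → 00000001100 = 12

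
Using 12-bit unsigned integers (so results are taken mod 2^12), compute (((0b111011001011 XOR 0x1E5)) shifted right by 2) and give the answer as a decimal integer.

0b111011001011 = 111011001011
0x1E5 = 000111100101
→ XOR → 111100101110 = 3886
→ shifted right by 2 → 001111001011 = 971

971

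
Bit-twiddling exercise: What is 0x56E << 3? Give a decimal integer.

11120

0x56E = 00010101101110
shift left by 3 → 10101101110000 = 11120
(equivalently, 1390 × 2^3 = 1390 × 8)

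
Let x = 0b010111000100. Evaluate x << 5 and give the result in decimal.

47232

x = 0000010111000100
shift left by 5 → 1011100010000000 = 47232
(equivalently, 1476 × 2^5 = 1476 × 32)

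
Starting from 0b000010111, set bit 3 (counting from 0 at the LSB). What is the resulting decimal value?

x = 000010111
bit 3 is currently 0; set it via x | (1 << 3) = x | 8
→ 000011111 = 31

31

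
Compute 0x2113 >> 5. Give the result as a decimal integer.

0x2113 = 10000100010011
shift right by 5 → 00000100001000 = 264
(equivalently, floor(8467 / 32))

264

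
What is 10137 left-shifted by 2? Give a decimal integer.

40548

10137 = 0010011110011001
shift left by 2 → 1001111001100100 = 40548
(equivalently, 10137 × 2^2 = 10137 × 4)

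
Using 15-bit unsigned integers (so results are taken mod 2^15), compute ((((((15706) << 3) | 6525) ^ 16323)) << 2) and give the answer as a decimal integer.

4344

15706 = 011110101011010
→ << 3 (mod 2^15) → 110101011010000 = 27344
6525 = 001100101111101
→ | → 111101111111101 = 31741
16323 = 011111111000011
→ ^ → 100010000111110 = 17470
→ << 2 (mod 2^15) → 001000011111000 = 4344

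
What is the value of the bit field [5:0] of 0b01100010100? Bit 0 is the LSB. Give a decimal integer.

v = 01100010100
Shift right by 0: 01100010100
Mask low 6 bits: 010100 = 20

20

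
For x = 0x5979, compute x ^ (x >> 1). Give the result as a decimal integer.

x = 101100101111001 = 22905
x>>1 = 010110010111100
XOR  = 111010111000101 = 30149
(x ^ (x >> 1) gives the standard binary-reflected Gray code of x.)

30149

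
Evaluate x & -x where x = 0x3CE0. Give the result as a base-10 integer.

32

x = 11110011100000 = 15584
-x (two's complement) = …00001100100000
AND   = 00000000100000 = 32
(x & -x isolates the lowest set bit of x.)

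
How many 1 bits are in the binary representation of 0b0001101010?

n = 1101010
Count the 1s: 1 + 1 + 1 + 1 = 4

4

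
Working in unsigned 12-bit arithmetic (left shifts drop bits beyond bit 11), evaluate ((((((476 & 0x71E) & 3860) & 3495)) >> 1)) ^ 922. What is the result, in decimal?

476 = 000111011100
0x71E = 011100011110
→ & → 000100011100 = 284
3860 = 111100010100
→ & → 000100010100 = 276
3495 = 110110100111
→ & → 000100000100 = 260
→ >> 1 → 000010000010 = 130
922 = 001110011010
→ ^ → 001100011000 = 792

792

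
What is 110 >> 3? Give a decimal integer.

110 = 1101110
shift right by 3 → 0001101 = 13
(equivalently, floor(110 / 8))

13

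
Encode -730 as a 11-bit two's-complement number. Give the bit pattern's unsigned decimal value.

730 in 11 bits: 01011011010
Invert: 10100100101
Add 1:  10100100110 = 1318
(Check: 2^11 - 730 = 2048 - 730 = 1318.)

1318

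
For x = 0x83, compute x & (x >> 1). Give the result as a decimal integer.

x = 10000011 = 131
x>>1 = 01000001
AND  = 00000001 = 1
(x & (x >> 1) has a 1 wherever x has two consecutive 1 bits.)

1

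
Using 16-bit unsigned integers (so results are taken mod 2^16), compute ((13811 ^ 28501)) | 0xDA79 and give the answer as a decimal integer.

13811 = 0011010111110011
28501 = 0110111101010101
→ ^ → 0101101010100110 = 23206
0xDA79 = 1101101001111001
→ | → 1101101011111111 = 56063

56063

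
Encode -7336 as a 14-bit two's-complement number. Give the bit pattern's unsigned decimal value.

9048

7336 in 14 bits: 01110010101000
Invert: 10001101010111
Add 1:  10001101011000 = 9048
(Check: 2^14 - 7336 = 16384 - 7336 = 9048.)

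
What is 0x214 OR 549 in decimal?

0x214 = 1000010100
549 = 1000100101
 OR → 1000110101 = 565

565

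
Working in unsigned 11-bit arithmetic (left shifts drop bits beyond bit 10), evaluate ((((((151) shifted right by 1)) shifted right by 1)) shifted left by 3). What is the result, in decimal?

151 = 00010010111
→ shifted right by 1 → 00001001011 = 75
→ shifted right by 1 → 00000100101 = 37
→ shifted left by 3 (mod 2^11) → 00100101000 = 296

296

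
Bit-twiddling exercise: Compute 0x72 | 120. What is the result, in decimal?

122

0x72 = 1110010
120 = 1111000
 OR → 1111010 = 122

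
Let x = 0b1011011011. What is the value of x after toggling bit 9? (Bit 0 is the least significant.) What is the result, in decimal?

219

x = 1011011011
bit 9 is currently 1; toggle it via x ^ (1 << 9) = x ^ 512
→ 0011011011 = 219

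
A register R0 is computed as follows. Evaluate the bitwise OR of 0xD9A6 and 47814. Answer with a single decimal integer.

0xD9A6 = 1101100110100110
47814 = 1011101011000110
 OR → 1111101111100110 = 64486

64486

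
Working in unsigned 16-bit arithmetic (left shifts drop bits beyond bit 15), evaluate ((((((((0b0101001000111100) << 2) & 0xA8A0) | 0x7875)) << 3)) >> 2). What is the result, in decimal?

0b0101001000111100 = 0101001000111100
→ << 2 (mod 2^16) → 0100100011110000 = 18672
0xA8A0 = 1010100010100000
→ & → 0000100010100000 = 2208
0x7875 = 0111100001110101
→ | → 0111100011110101 = 30965
→ << 3 (mod 2^16) → 1100011110101000 = 51112
→ >> 2 → 0011000111101010 = 12778

12778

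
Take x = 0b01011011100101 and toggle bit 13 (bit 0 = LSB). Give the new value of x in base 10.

14053

x = 01011011100101
bit 13 is currently 0; toggle it via x ^ (1 << 13) = x ^ 8192
→ 11011011100101 = 14053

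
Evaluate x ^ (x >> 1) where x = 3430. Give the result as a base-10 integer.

3029

x = 110101100110 = 3430
x>>1 = 011010110011
XOR  = 101111010101 = 3029
(x ^ (x >> 1) gives the standard binary-reflected Gray code of x.)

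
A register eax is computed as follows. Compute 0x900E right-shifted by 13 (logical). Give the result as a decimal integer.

0x900E = 1001000000001110
shift right by 13 → 0000000000000100 = 4
(equivalently, floor(36878 / 8192))

4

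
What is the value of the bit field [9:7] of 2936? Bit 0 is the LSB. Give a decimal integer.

v = 101101111000
Shift right by 7: 10110
Mask low 3 bits: 110 = 6

6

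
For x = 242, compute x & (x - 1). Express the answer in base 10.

x = 11110010 = 242
x - 1 = 11110001
AND   = 11110000 = 240
(x & (x - 1) clears the lowest set bit of x.)

240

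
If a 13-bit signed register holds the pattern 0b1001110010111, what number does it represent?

pattern = 1001110010111 (MSB is 1 ⇒ negative)
Invert: 0110001101000, add 1 → 0110001101001 = 3177, so the value is -3177.
(Equivalently: 5015 - 2^13 = 5015 - 8192 = -3177.)

-3177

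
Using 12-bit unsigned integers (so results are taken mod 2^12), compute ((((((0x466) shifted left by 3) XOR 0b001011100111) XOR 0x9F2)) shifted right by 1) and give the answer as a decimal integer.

1042

0x466 = 010001100110
→ shifted left by 3 (mod 2^12) → 001100110000 = 816
0b001011100111 = 001011100111
→ XOR → 000111010111 = 471
0x9F2 = 100111110010
→ XOR → 100000100101 = 2085
→ shifted right by 1 → 010000010010 = 1042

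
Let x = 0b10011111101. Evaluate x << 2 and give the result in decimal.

5108

x = 0010011111101
shift left by 2 → 1001111110100 = 5108
(equivalently, 1277 × 2^2 = 1277 × 4)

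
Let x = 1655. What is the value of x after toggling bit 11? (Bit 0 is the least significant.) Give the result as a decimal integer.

x = 0011001110111
bit 11 is currently 0; toggle it via x ^ (1 << 11) = x ^ 2048
→ 0111001110111 = 3703

3703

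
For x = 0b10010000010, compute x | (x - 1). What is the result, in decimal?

1155

x = 10010000010 = 1154
x - 1 = 10010000001
OR    = 10010000011 = 1155
(x | (x - 1) sets all bits below the lowest set bit.)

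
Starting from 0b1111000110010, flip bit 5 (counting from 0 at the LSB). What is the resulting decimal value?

7698

x = 1111000110010
bit 5 is currently 1; toggle it via x ^ (1 << 5) = x ^ 32
→ 1111000010010 = 7698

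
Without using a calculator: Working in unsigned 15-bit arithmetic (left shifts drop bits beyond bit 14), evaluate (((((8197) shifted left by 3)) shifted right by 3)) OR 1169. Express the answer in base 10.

8197 = 010000000000101
→ shifted left by 3 (mod 2^15) → 000000000101000 = 40
→ shifted right by 3 → 000000000000101 = 5
1169 = 000010010010001
→ OR → 000010010010101 = 1173

1173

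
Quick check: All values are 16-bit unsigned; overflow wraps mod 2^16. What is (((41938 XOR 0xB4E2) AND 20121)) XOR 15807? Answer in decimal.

15279

41938 = 1010001111010010
0xB4E2 = 1011010011100010
→ XOR → 0001011100110000 = 5936
20121 = 0100111010011001
→ AND → 0000011000010000 = 1552
15807 = 0011110110111111
→ XOR → 0011101110101111 = 15279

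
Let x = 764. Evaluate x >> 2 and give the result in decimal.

764 = 1011111100
shift right by 2 → 0010111111 = 191
(equivalently, floor(764 / 4))

191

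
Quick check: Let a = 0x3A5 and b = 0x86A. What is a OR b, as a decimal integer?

0x3A5 = 001110100101
0x86A = 100001101010
 OR → 101111101111 = 3055

3055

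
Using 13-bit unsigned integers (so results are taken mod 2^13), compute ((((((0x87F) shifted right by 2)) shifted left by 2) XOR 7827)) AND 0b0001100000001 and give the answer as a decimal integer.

513

0x87F = 0100001111111
→ shifted right by 2 → 0001000011111 = 543
→ shifted left by 2 (mod 2^13) → 0100001111100 = 2172
7827 = 1111010010011
→ XOR → 1011011101111 = 5871
0b0001100000001 = 0001100000001
→ AND → 0001000000001 = 513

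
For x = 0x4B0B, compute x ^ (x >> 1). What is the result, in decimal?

x = 100101100001011 = 19211
x>>1 = 010010110000101
XOR  = 110111010001110 = 28302
(x ^ (x >> 1) gives the standard binary-reflected Gray code of x.)

28302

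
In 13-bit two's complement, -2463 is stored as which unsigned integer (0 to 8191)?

2463 in 13 bits: 0100110011111
Invert: 1011001100000
Add 1:  1011001100001 = 5729
(Check: 2^13 - 2463 = 8192 - 2463 = 5729.)

5729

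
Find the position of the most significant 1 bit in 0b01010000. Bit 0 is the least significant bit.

0b01010000 = 1010000
The topmost 1 is at position 6 (since 2^6 = 64 ≤ 80 < 128).

6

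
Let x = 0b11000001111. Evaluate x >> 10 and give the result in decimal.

1

x = 11000001111
shift right by 10 → 00000000001 = 1
(equivalently, floor(1551 / 1024))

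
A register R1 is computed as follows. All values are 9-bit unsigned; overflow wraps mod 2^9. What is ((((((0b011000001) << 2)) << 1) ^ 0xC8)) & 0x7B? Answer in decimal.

0b011000001 = 011000001
→ << 2 (mod 2^9) → 100000100 = 260
→ << 1 (mod 2^9) → 000001000 = 8
0xC8 = 011001000
→ ^ → 011000000 = 192
0x7B = 001111011
→ & → 001000000 = 64

64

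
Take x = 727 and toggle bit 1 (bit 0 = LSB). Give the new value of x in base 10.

725

x = 01011010111
bit 1 is currently 1; toggle it via x ^ (1 << 1) = x ^ 2
→ 01011010101 = 725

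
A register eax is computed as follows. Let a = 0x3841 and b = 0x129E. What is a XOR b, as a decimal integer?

10975

0x3841 = 11100001000001
0x129E = 01001010011110
XOR → 10101011011111 = 10975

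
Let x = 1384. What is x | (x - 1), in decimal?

x = 10101101000 = 1384
x - 1 = 10101100111
OR    = 10101101111 = 1391
(x | (x - 1) sets all bits below the lowest set bit.)

1391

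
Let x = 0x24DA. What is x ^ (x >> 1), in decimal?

x = 10010011011010 = 9434
x>>1 = 01001001101101
XOR  = 11011010110111 = 14007
(x ^ (x >> 1) gives the standard binary-reflected Gray code of x.)

14007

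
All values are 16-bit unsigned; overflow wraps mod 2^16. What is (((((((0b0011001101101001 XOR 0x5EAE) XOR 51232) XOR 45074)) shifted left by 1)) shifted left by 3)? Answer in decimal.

0b0011001101101001 = 0011001101101001
0x5EAE = 0101111010101110
→ XOR → 0110110111000111 = 28103
51232 = 1100100000100000
→ XOR → 1010010111100111 = 42471
45074 = 1011000000010010
→ XOR → 0001010111110101 = 5621
→ shifted left by 1 (mod 2^16) → 0010101111101010 = 11242
→ shifted left by 3 (mod 2^16) → 0101111101010000 = 24400

24400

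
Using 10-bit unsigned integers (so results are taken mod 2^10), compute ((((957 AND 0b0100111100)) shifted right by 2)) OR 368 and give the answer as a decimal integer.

957 = 1110111101
0b0100111100 = 0100111100
→ AND → 0100111100 = 316
→ shifted right by 2 → 0001001111 = 79
368 = 0101110000
→ OR → 0101111111 = 383

383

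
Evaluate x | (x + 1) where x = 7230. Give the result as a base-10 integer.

7231

x = 1110000111110 = 7230
x + 1 = 1110000111111
OR    = 1110000111111 = 7231
(x | (x + 1) sets the lowest cleared bit.)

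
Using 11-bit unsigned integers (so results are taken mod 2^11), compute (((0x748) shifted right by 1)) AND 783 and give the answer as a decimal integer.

772

0x748 = 11101001000
→ shifted right by 1 → 01110100100 = 932
783 = 01100001111
→ AND → 01100000100 = 772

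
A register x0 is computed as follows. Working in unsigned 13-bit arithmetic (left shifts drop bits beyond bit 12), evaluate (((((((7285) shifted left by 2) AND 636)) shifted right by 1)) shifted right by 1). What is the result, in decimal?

21

7285 = 1110001110101
→ shifted left by 2 (mod 2^13) → 1000111010100 = 4564
636 = 0001001111100
→ AND → 0000001010100 = 84
→ shifted right by 1 → 0000000101010 = 42
→ shifted right by 1 → 0000000010101 = 21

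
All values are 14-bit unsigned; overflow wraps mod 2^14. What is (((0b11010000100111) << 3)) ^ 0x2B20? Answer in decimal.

2584

0b11010000100111 = 11010000100111
→ << 3 (mod 2^14) → 10000100111000 = 8504
0x2B20 = 10101100100000
→ ^ → 00101000011000 = 2584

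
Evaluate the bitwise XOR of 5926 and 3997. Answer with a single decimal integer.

5926 = 1011100100110
3997 = 0111110011101
XOR → 1100010111011 = 6331

6331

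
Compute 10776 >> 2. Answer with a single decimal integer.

2694

10776 = 10101000011000
shift right by 2 → 00101010000110 = 2694
(equivalently, floor(10776 / 4))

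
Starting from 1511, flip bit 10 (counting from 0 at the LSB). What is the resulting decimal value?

x = 0010111100111
bit 10 is currently 1; toggle it via x ^ (1 << 10) = x ^ 1024
→ 0000111100111 = 487

487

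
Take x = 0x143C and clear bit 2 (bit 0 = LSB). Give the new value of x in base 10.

5176

x = 1010000111100
bit 2 is currently 1; clear it via x & ~(1 << 2) = x & ~4
→ 1010000111000 = 5176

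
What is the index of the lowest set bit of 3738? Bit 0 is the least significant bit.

1

3738 = 111010011010
Trailing zeros: 1, so the lowest set bit is bit 1 (value 2).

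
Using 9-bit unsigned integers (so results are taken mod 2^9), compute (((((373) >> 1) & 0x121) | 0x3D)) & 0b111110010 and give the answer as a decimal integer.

373 = 101110101
→ >> 1 → 010111010 = 186
0x121 = 100100001
→ & → 000100000 = 32
0x3D = 000111101
→ | → 000111101 = 61
0b111110010 = 111110010
→ & → 000110000 = 48

48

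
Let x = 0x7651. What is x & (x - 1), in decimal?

30288

x = 111011001010001 = 30289
x - 1 = 111011001010000
AND   = 111011001010000 = 30288
(x & (x - 1) clears the lowest set bit of x.)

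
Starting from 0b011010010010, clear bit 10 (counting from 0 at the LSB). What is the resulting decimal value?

x = 011010010010
bit 10 is currently 1; clear it via x & ~(1 << 10) = x & ~1024
→ 001010010010 = 658

658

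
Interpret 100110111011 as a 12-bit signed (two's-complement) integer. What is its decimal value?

pattern = 100110111011 (MSB is 1 ⇒ negative)
Invert: 011001000100, add 1 → 011001000101 = 1605, so the value is -1605.
(Equivalently: 2491 - 2^12 = 2491 - 4096 = -1605.)

-1605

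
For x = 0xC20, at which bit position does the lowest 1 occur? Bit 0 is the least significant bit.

5

0xC20 = 110000100000
Trailing zeros: 5, so the lowest set bit is bit 5 (value 32).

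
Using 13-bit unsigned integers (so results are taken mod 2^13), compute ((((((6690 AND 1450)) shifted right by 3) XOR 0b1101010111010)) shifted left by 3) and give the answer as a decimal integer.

6690 = 1101000100010
1450 = 0010110101010
→ AND → 0000000100010 = 34
→ shifted right by 3 → 0000000000100 = 4
0b1101010111010 = 1101010111010
→ XOR → 1101010111110 = 6846
→ shifted left by 3 (mod 2^13) → 1010111110000 = 5616

5616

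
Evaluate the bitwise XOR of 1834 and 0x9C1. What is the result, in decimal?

3819

1834 = 011100101010
0x9C1 = 100111000001
XOR → 111011101011 = 3819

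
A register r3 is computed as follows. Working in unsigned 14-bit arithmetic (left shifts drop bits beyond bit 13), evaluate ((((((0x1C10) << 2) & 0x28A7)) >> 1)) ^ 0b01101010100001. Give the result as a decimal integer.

0x1C10 = 01110000010000
→ << 2 (mod 2^14) → 11000001000000 = 12352
0x28A7 = 10100010100111
→ & → 10000000000000 = 8192
→ >> 1 → 01000000000000 = 4096
0b01101010100001 = 01101010100001
→ ^ → 00101010100001 = 2721

2721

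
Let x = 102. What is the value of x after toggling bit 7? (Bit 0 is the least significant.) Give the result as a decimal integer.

230

x = 0001100110
bit 7 is currently 0; toggle it via x ^ (1 << 7) = x ^ 128
→ 0011100110 = 230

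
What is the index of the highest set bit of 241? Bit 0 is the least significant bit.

241 = 11110001
The topmost 1 is at position 7 (since 2^7 = 128 ≤ 241 < 256).

7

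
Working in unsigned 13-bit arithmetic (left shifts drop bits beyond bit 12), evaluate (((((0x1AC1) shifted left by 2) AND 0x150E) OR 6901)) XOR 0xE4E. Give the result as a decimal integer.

5563

0x1AC1 = 1101011000001
→ shifted left by 2 (mod 2^13) → 0101100000100 = 2820
0x150E = 1010100001110
→ AND → 0000100000100 = 260
6901 = 1101011110101
→ OR → 1101111110101 = 7157
0xE4E = 0111001001110
→ XOR → 1010110111011 = 5563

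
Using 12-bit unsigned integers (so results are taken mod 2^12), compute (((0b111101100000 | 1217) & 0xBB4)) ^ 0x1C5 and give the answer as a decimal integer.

2661

0b111101100000 = 111101100000
1217 = 010011000001
→ | → 111111100001 = 4065
0xBB4 = 101110110100
→ & → 101110100000 = 2976
0x1C5 = 000111000101
→ ^ → 101001100101 = 2661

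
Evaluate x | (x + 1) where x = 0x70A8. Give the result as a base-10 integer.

28841

x = 111000010101000 = 28840
x + 1 = 111000010101001
OR    = 111000010101001 = 28841
(x | (x + 1) sets the lowest cleared bit.)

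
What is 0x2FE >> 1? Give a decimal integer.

0x2FE = 1011111110
shift right by 1 → 0101111111 = 383
(equivalently, floor(766 / 2))

383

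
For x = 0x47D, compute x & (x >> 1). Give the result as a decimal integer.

x = 10001111101 = 1149
x>>1 = 01000111110
AND  = 00000111100 = 60
(x & (x >> 1) has a 1 wherever x has two consecutive 1 bits.)

60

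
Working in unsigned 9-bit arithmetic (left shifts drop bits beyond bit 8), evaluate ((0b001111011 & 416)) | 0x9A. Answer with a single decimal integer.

186

0b001111011 = 001111011
416 = 110100000
→ & → 000100000 = 32
0x9A = 010011010
→ | → 010111010 = 186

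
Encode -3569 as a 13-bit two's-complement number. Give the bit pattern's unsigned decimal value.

3569 in 13 bits: 0110111110001
Invert: 1001000001110
Add 1:  1001000001111 = 4623
(Check: 2^13 - 3569 = 8192 - 3569 = 4623.)

4623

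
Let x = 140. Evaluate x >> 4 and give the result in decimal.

8

140 = 10001100
shift right by 4 → 00001000 = 8
(equivalently, floor(140 / 16))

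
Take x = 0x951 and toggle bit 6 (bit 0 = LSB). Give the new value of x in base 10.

x = 100101010001
bit 6 is currently 1; toggle it via x ^ (1 << 6) = x ^ 64
→ 100100010001 = 2321

2321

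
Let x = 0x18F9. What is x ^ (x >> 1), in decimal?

5253

x = 1100011111001 = 6393
x>>1 = 0110001111100
XOR  = 1010010000101 = 5253
(x ^ (x >> 1) gives the standard binary-reflected Gray code of x.)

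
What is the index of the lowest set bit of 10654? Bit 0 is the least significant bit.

1

10654 = 10100110011110
Trailing zeros: 1, so the lowest set bit is bit 1 (value 2).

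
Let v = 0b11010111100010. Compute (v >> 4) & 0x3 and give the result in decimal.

v = 11010111100010
Shift right by 4: 1101011110
Mask low 2 bits: 10 = 2

2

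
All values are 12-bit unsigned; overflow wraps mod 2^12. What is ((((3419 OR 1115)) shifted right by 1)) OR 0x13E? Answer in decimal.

1983

3419 = 110101011011
1115 = 010001011011
→ OR → 110101011011 = 3419
→ shifted right by 1 → 011010101101 = 1709
0x13E = 000100111110
→ OR → 011110111111 = 1983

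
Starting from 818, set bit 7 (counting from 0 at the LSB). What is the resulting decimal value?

x = 1100110010
bit 7 is currently 0; set it via x | (1 << 7) = x | 128
→ 1110110010 = 946

946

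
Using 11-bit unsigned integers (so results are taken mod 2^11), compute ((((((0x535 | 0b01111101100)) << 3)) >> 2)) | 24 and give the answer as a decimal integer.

0x535 = 10100110101
0b01111101100 = 01111101100
→ | → 11111111101 = 2045
→ << 3 (mod 2^11) → 11111101000 = 2024
→ >> 2 → 00111111010 = 506
24 = 00000011000
→ | → 00111111010 = 506

506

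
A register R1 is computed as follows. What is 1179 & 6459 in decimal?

27

1179 = 0010010011011
6459 = 1100100111011
AND → 0000000011011 = 27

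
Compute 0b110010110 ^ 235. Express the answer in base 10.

a = 110010110
235 = 011101011
XOR → 101111101 = 381

381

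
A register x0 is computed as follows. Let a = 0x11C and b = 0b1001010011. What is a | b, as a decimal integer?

0x11C = 0100011100
b = 1001010011
 OR → 1101011111 = 863

863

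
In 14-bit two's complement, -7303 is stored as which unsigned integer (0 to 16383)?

7303 in 14 bits: 01110010000111
Invert: 10001101111000
Add 1:  10001101111001 = 9081
(Check: 2^14 - 7303 = 16384 - 7303 = 9081.)

9081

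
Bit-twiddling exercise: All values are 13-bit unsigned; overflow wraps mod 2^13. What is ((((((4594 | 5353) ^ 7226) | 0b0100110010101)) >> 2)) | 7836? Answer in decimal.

4594 = 1000111110010
5353 = 1010011101001
→ | → 1010111111011 = 5627
7226 = 1110000111010
→ ^ → 0100111000001 = 2497
0b0100110010101 = 0100110010101
→ | → 0100111010101 = 2517
→ >> 2 → 0001001110101 = 629
7836 = 1111010011100
→ | → 1111011111101 = 7933

7933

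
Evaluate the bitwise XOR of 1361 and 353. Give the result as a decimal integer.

1361 = 10101010001
353 = 00101100001
XOR → 10000110000 = 1072

1072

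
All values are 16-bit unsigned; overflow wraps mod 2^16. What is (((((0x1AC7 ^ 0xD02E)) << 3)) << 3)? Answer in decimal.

0x1AC7 = 0001101011000111
0xD02E = 1101000000101110
→ ^ → 1100101011101001 = 51945
→ << 3 (mod 2^16) → 0101011101001000 = 22344
→ << 3 (mod 2^16) → 1011101001000000 = 47680

47680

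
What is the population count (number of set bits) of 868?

868 = 1101100100
Count the 1s: 1 + 1 + 1 + 1 + 1 = 5

5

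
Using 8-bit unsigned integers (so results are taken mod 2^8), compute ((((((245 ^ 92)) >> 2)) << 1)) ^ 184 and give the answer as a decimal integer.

236

245 = 11110101
92 = 01011100
→ ^ → 10101001 = 169
→ >> 2 → 00101010 = 42
→ << 1 (mod 2^8) → 01010100 = 84
184 = 10111000
→ ^ → 11101100 = 236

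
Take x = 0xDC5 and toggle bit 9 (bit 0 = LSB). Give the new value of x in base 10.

4037

x = 0110111000101
bit 9 is currently 0; toggle it via x ^ (1 << 9) = x ^ 512
→ 0111111000101 = 4037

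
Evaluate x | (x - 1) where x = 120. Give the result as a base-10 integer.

127

x = 1111000 = 120
x - 1 = 1110111
OR    = 1111111 = 127
(x | (x - 1) sets all bits below the lowest set bit.)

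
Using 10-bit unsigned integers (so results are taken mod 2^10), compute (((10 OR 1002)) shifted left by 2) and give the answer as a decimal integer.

936

10 = 0000001010
1002 = 1111101010
→ OR → 1111101010 = 1002
→ shifted left by 2 (mod 2^10) → 1110101000 = 936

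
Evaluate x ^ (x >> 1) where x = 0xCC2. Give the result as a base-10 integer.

x = 110011000010 = 3266
x>>1 = 011001100001
XOR  = 101010100011 = 2723
(x ^ (x >> 1) gives the standard binary-reflected Gray code of x.)

2723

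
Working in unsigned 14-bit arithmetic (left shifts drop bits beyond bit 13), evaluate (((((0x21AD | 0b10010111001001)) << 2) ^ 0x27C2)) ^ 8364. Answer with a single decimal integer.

0x21AD = 10000110101101
0b10010111001001 = 10010111001001
→ | → 10010111101101 = 9709
→ << 2 (mod 2^14) → 01011110110100 = 6068
0x27C2 = 10011111000010
→ ^ → 11000001110110 = 12406
8364 = 10000010101100
→ ^ → 01000011011010 = 4314

4314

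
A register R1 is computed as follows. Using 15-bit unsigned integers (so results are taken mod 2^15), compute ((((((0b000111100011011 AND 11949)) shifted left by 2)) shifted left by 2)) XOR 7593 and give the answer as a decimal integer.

32057

0b000111100011011 = 000111100011011
11949 = 010111010101101
→ AND → 000111000001001 = 3593
→ shifted left by 2 (mod 2^15) → 011100000100100 = 14372
→ shifted left by 2 (mod 2^15) → 110000010010000 = 24720
7593 = 001110110101001
→ XOR → 111110100111001 = 32057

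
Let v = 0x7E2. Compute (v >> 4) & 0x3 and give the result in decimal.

2

v = 011111100010
Shift right by 4: 01111110
Mask low 2 bits: 10 = 2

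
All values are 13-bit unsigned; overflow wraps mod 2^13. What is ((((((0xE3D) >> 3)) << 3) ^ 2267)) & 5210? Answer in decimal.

1090

0xE3D = 0111000111101
→ >> 3 → 0000111000111 = 455
→ << 3 (mod 2^13) → 0111000111000 = 3640
2267 = 0100011011011
→ ^ → 0011011100011 = 1763
5210 = 1010001011010
→ & → 0010001000010 = 1090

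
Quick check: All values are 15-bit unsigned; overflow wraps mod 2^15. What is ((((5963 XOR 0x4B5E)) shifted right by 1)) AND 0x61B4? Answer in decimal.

8192

5963 = 001011101001011
0x4B5E = 100101101011110
→ XOR → 101110000010101 = 23573
→ shifted right by 1 → 010111000001010 = 11786
0x61B4 = 110000110110100
→ AND → 010000000000000 = 8192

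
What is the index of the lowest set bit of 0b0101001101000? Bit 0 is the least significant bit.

0b0101001101000 = 101001101000
Trailing zeros: 3, so the lowest set bit is bit 3 (value 8).

3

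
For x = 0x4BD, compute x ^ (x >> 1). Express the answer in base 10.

1763

x = 10010111101 = 1213
x>>1 = 01001011110
XOR  = 11011100011 = 1763
(x ^ (x >> 1) gives the standard binary-reflected Gray code of x.)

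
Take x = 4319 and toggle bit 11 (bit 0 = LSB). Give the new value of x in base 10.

6367

x = 01000011011111
bit 11 is currently 0; toggle it via x ^ (1 << 11) = x ^ 2048
→ 01100011011111 = 6367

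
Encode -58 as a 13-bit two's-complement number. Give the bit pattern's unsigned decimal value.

58 in 13 bits: 0000000111010
Invert: 1111111000101
Add 1:  1111111000110 = 8134
(Check: 2^13 - 58 = 8192 - 58 = 8134.)

8134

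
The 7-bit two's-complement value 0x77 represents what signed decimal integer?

pattern = 1110111 (MSB is 1 ⇒ negative)
Invert: 0001000, add 1 → 0001001 = 9, so the value is -9.
(Equivalently: 119 - 2^7 = 119 - 128 = -9.)

-9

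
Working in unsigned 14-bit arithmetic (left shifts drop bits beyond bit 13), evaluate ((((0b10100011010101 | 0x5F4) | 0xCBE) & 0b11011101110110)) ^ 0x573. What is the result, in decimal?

8197

0b10100011010101 = 10100011010101
0x5F4 = 00010111110100
→ | → 10110111110101 = 11765
0xCBE = 00110010111110
→ | → 10110111111111 = 11775
0b11011101110110 = 11011101110110
→ & → 10010101110110 = 9590
0x573 = 00010101110011
→ ^ → 10000000000101 = 8197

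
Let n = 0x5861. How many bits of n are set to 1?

0x5861 = 101100001100001
Count the 1s: 1 + 1 + 1 + 1 + 1 + 1 = 6

6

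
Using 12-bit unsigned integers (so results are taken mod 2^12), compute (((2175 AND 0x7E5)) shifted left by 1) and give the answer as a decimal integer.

2175 = 100001111111
0x7E5 = 011111100101
→ AND → 000001100101 = 101
→ shifted left by 1 (mod 2^12) → 000011001010 = 202

202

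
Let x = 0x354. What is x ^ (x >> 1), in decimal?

766

x = 1101010100 = 852
x>>1 = 0110101010
XOR  = 1011111110 = 766
(x ^ (x >> 1) gives the standard binary-reflected Gray code of x.)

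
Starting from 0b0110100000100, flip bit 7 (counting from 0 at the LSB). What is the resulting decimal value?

x = 0110100000100
bit 7 is currently 0; toggle it via x ^ (1 << 7) = x ^ 128
→ 0110110000100 = 3460

3460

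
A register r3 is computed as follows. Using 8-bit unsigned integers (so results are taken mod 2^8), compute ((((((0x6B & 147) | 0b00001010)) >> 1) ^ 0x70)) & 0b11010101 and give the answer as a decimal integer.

85

0x6B = 01101011
147 = 10010011
→ & → 00000011 = 3
0b00001010 = 00001010
→ | → 00001011 = 11
→ >> 1 → 00000101 = 5
0x70 = 01110000
→ ^ → 01110101 = 117
0b11010101 = 11010101
→ & → 01010101 = 85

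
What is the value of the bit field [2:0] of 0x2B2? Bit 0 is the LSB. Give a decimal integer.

2

v = 01010110010
Shift right by 0: 01010110010
Mask low 3 bits: 010 = 2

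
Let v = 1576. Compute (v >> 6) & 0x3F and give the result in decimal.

v = 011000101000
Shift right by 6: 011000
Mask low 6 bits: 011000 = 24

24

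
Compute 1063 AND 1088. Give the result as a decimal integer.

1024

1063 = 10000100111
1088 = 10001000000
AND → 10000000000 = 1024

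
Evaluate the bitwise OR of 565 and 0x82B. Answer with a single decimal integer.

565 = 001000110101
0x82B = 100000101011
 OR → 101000111111 = 2623

2623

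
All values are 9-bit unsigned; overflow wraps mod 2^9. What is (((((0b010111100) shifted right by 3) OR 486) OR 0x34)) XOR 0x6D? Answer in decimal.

0b010111100 = 010111100
→ shifted right by 3 → 000010111 = 23
486 = 111100110
→ OR → 111110111 = 503
0x34 = 000110100
→ OR → 111110111 = 503
0x6D = 001101101
→ XOR → 110011010 = 410

410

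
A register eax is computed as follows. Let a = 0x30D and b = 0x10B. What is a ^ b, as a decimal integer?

0x30D = 1100001101
0x10B = 0100001011
XOR → 1000000110 = 518

518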